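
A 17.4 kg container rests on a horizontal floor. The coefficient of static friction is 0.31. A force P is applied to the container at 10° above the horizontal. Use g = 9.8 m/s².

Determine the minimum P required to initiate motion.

P ≈ 50.9 N

N = m g − P sin α (the pull lifts the container).
At impending slip, P cos α = μ_s N = μ_s (m g − P sin α).
Solving: P (cos α + μ_s sin α) = μ_s m g → P = 0.31×171/(cos 10° + 0.31 sin 10°) = 52.9/1.039 = 50.9 N.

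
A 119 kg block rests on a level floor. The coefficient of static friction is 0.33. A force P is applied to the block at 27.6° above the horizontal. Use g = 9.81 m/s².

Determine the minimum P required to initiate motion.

P ≈ 371 N

N = m g − P sin α (the pull lifts the block).
At impending slip, P cos α = μ_s N = μ_s (m g − P sin α).
Solving: P (cos α + μ_s sin α) = μ_s m g → P = 0.33×1170/(cos 27.6° + 0.33 sin 27.6°) = 385/1.039 = 371 N.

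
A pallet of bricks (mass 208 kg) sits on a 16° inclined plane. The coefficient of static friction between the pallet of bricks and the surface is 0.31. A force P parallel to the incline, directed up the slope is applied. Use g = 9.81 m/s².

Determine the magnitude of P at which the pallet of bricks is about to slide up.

At impending motion up the slope, friction acts down-slope at its limit: f = μ_s N.
P is parallel to the surface, so N = m g cos θ = 1960 N.
Along the incline: P = m g sin θ + μ_s N = 562 + 0.31×1960 = 1170 N.

P ≈ 1170 N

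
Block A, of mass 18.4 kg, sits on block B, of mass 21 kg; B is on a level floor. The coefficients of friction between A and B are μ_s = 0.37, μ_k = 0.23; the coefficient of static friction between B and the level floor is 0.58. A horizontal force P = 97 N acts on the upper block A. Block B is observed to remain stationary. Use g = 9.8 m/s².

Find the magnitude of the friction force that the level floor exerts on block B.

Normal force at the A–B interface: N₁ = m_A g = 180.3 N.
So the A–B interface can sustain at most μ_s N₁ = 66.72 N of static friction.
Since P = 97 N > 66.72 N, A slides on B; the A–B friction is kinetic: f₁ = μ_k N₁ = 0.23×180.3 = 41.5 N.
B experiences an equal 41.5 N forward from A (third law). B is in equilibrium, so the floor supplies f₂ = 41.5 N of static friction (limit μ_s(m_A+m_B)g = 223.9 N, not exceeded).

f ≈ 41.5 N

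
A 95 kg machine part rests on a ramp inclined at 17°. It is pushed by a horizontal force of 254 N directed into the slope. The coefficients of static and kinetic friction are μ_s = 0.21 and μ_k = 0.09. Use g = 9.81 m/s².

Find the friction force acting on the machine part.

Normal direction: N = m g cos θ + P sin θ = 965.5 N.
Along the incline, the net driving force (taking up-slope positive) is P cos θ − m g sin θ = 242.9 − 272.5 = -29.57 N, so equilibrium requires friction f = 29.57 N (up-slope).
Maximum static friction: μ_s N = 0.21 × 965.5 = 202.8 N.
Since 29.57 N is within the 202.8 N limit, the machine part stays put and friction is exactly 29.6 N.

f ≈ 29.6 N (up the incline)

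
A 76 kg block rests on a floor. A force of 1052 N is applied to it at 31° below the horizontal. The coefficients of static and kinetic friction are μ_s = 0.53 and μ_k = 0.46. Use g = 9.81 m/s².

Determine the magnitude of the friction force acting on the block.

f ≈ 592 N

N = m g + P sin α = 745.6 + 1052×sin 31° = 1287 N.
Horizontally, friction must balance P cos α = 901.7 N.
The static-friction limit is μ_s N = 682.3 N.
901.7 > 682.3 N → the block slides; f = μ_k N = 0.46×1287 = 592 N.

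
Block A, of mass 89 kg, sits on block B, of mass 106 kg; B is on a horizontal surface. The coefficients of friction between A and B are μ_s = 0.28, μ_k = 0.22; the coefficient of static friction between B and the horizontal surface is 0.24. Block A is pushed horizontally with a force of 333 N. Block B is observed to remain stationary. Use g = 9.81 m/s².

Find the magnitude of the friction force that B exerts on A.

The normal force B exerts on A is simply A's weight, N₁ = 873.1 N.
So the A–B interface can sustain at most μ_s N₁ = 244.5 N of static friction.
P = 333 N exceeds that limit, so A slips over B and the interface friction becomes kinetic: f₁ = μ_k N₁ = 0.22×873.1 = 192 N.
By Newton's third law B feels 192 N forward from A. With B stationary, the floor's static friction on B balances it: f₂ = 192 N (well within μ_s(m_A+m_B)g = 459.1 N).

f ≈ 192 N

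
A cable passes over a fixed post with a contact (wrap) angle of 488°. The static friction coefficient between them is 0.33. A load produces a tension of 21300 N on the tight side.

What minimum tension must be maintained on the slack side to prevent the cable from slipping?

T_min ≈ 1280 N

Capstan equation at impending slip: T_tight/T_slack = e^{μβ}.
β = 488° = 8.517 rad; e^{μβ} = e^{0.33×8.517} = 16.62.
T_slack = T_tight / e^{μβ} = 21300 / 16.62 = 1280 N.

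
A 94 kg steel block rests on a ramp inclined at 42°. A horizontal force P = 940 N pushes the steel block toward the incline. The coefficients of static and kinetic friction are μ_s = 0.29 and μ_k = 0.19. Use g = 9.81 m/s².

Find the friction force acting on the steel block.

f ≈ 81.5 N (down the incline)

Normal direction: N = m g cos θ + P sin θ = 1314 N.
Along the incline, the net driving force (taking up-slope positive) is P cos θ − m g sin θ = 698.6 − 617 = 81.52 N, so equilibrium requires friction f = -81.52 N (down-slope).
Maximum static friction: μ_s N = 0.29 × 1314 = 381.1 N.
|f_req| = 81.52 ≤ 381.1 N → the steel block is in equilibrium; friction equals the required value.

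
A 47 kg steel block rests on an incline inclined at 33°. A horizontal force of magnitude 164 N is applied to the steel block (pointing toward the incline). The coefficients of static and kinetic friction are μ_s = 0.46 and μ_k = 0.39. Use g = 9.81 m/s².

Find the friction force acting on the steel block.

f ≈ 114 N (up the incline)

Normal direction: N = m g cos θ + P sin θ = 476 N.
Parallel to the incline: P cos θ − m g sin θ = 137.5 − 251.1 = -113.6 N; the friction needed to balance this is 113.6 N acting up the slope.
The limit of static friction is μ_s N = 219 N.
Since 113.6 N is within the 219 N limit, the steel block stays put and friction is exactly 114 N.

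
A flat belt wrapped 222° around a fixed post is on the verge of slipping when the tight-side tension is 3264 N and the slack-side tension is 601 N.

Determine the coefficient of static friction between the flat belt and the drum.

T₂/T₁ = e^{μβ} → μ = ln(T₂/T₁)/β.
β = 222° = 3.875 rad.
μ = ln(3264/601)/3.875 = ln(5.431)/3.875 = 0.437.

μ ≈ 0.437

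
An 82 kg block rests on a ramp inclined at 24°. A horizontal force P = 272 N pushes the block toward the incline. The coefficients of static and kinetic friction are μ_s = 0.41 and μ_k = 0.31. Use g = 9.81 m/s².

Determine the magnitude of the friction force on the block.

f ≈ 78.7 N (up the incline)

Normal direction: N = m g cos θ + P sin θ = 845.5 N.
Parallel to the incline: P cos θ − m g sin θ = 248.5 − 327.2 = -78.7 N; the friction needed to balance this is 78.7 N acting up the slope.
Maximum static friction: μ_s N = 0.41 × 845.5 = 346.7 N.
|f_req| = 78.7 ≤ 346.7 N → the block is in equilibrium; friction equals the required value.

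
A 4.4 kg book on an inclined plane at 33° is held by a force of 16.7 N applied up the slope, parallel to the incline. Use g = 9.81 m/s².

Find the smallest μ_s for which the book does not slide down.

N = m g cos θ = 36.2 N.
Friction must make up the shortfall along the incline: f = m g sin θ − P = 23.51 − 16.7 = 6.809 N.
At the threshold f = μ_s N, so μ_s,min = 6.809/36.2 = 0.188.

μ_s,min ≈ 0.188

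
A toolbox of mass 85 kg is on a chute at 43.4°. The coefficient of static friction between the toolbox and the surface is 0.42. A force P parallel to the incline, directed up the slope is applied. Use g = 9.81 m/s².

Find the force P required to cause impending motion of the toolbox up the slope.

At impending motion up the slope, friction acts down-slope at its limit: f = μ_s N.
P is parallel to the surface, so N = m g cos θ = 606 N.
Along the incline: P = m g sin θ + μ_s N = 573 + 0.42×606 = 827 N.

P ≈ 827 N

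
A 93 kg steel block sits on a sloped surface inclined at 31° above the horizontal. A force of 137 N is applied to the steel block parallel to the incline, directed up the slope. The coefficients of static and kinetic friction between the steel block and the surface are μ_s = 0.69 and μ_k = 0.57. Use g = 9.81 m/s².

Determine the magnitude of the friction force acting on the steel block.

Perpendicular to the surface, N = m g cos θ = 93·9.81·cos 31° = 782 N.
For equilibrium along the incline the friction force must supply f = m g sin θ − P = 469.9 − 137 = 332.9 N (positive meaning up-slope).
Static friction can supply at most μ_s N = 539.6 N.
Since |332.9| ≤ 539.6 N, static friction is sufficient; f equals the required value, not μ_s N.

f ≈ 333 N (up the incline)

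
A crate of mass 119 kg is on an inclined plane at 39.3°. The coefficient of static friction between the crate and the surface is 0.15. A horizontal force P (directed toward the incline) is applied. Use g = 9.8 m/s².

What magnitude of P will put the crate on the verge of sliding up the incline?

P ≈ 1290 N

At impending motion up the slope, friction acts down-slope at its limit: f = μ_s N.
Perpendicular to the incline: N = m g cos θ + P sin θ.
Along the incline: P cos θ = m g sin θ + μ_s N = m g sin θ + μ_s (m g cos θ + P sin θ).
Solving, P (cos θ − μ_s sin θ) = m g (sin θ + μ_s cos θ), so P = 119×9.8×(sin 39.3° + 0.15 cos 39.3°)/(cos 39.3° − 0.15 sin 39.3°) = 1170×0.7495/0.6788 = 1290 N.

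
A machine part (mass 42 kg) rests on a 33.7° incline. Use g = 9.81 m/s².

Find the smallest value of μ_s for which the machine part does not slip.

At the slip threshold m g sin θ = μ_s m g cos θ, so μ_s,min = tan θ.
μ_s,min = tan 33.7° = 0.667.

μ_s,min ≈ 0.667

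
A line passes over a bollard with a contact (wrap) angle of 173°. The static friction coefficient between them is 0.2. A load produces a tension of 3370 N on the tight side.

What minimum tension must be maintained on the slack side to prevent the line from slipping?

Capstan equation at impending slip: T_tight/T_slack = e^{μβ}.
β = 173° = 3.019 rad; e^{μβ} = e^{0.2×3.019} = 1.829.
T_slack = T_tight / e^{μβ} = 3370 / 1.829 = 1840 N.

T_min ≈ 1840 N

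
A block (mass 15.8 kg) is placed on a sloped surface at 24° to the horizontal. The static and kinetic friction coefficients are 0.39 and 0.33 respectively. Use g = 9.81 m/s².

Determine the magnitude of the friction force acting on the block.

Normal force: N = m g cos θ = 15.8 × 9.81 × cos 24° = 141.6 N.
Along the slope the weight component is m g sin θ = 63.04 N; friction must supply exactly this, acting up-slope.
Maximum static friction available: μ_s N = 0.39 × 141.6 = 55.22 N.
|63.04| exceeds 55.22 N, so the block slips down-slope; friction is kinetic, f = μ_k N = 0.33×141.6 = 46.7 N.

f ≈ 46.7 N (up the incline)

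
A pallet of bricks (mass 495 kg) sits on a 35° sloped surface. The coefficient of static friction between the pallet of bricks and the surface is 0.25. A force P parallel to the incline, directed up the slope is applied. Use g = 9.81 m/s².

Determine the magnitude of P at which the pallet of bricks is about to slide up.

P ≈ 3780 N

At impending motion up the slope, friction acts down-slope at its limit: f = μ_s N.
P is parallel to the surface, so N = m g cos θ = 3980 N.
Along the incline: P = m g sin θ + μ_s N = 2790 + 0.25×3980 = 3780 N.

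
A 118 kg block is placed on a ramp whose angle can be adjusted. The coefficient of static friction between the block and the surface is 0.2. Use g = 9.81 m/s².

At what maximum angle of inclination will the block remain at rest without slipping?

θ_max ≈ 11.3°

At the slip threshold, m g sin θ = μ_s · m g cos θ, so tan θ = μ_s.
θ_max = arctan(0.2) = 11.3°.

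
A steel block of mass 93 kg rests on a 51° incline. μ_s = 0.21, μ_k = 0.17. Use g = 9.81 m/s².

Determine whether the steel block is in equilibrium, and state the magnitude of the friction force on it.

f ≈ 97.6 N

N = m g cos θ = 574 N.
Down-slope weight component: m g sin θ = 709 N.
μ_s N = 121 N.
709 > 121 N, so it slides; kinetic friction f = μ_k N = 0.17×574 = 97.6 N.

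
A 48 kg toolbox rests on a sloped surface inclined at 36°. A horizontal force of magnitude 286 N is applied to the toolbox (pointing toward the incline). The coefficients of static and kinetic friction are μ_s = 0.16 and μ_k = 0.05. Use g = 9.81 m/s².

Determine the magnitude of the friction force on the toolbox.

The horizontal push has a component P sin θ into the surface, so N = m g cos θ + P sin θ = 380.9 + 168.1 = 549.1 N.
Parallel to the incline: P cos θ − m g sin θ = 231.4 − 276.8 = -45.4 N; the friction needed to balance this is 45.4 N acting up the slope.
Maximum static friction: μ_s N = 0.16 × 549.1 = 87.85 N.
Since 45.4 N is within the 87.85 N limit, the toolbox stays put and friction is exactly 45.4 N.

f ≈ 45.4 N (up the incline)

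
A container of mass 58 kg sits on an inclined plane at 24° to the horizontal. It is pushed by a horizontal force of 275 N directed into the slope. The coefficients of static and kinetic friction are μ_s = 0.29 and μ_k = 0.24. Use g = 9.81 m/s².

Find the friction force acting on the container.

f ≈ 19.8 N (down the incline)

Normal direction: N = m g cos θ + P sin θ = 631.6 N.
Along the incline, the net driving force (taking up-slope positive) is P cos θ − m g sin θ = 251.2 − 231.4 = 19.8 N, so equilibrium requires friction f = -19.8 N (down-slope).
Maximum static friction: μ_s N = 0.29 × 631.6 = 183.2 N.
|f_req| = 19.8 ≤ 183.2 N → the container is in equilibrium; friction equals the required value.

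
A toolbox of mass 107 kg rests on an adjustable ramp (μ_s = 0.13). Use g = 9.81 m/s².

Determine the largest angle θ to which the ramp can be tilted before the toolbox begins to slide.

At the slip threshold, m g sin θ = μ_s · m g cos θ, so tan θ = μ_s.
θ_max = arctan(0.13) = 7.41°.

θ_max ≈ 7.41°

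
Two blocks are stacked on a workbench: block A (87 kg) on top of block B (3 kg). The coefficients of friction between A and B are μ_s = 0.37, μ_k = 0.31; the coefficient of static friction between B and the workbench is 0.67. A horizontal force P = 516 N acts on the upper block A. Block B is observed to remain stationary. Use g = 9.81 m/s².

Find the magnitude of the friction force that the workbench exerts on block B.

Normal force at the A–B interface: N₁ = m_A g = 853.5 N.
So the A–B interface can sustain at most μ_s N₁ = 315.8 N of static friction.
P = 516 N exceeds that limit, so A slips over B and the interface friction becomes kinetic: f₁ = μ_k N₁ = 0.31×853.5 = 265 N.
By Newton's third law B feels 265 N forward from A. With B stationary, the floor's static friction on B balances it: f₂ = 265 N (well within μ_s(m_A+m_B)g = 591.5 N).

f ≈ 265 N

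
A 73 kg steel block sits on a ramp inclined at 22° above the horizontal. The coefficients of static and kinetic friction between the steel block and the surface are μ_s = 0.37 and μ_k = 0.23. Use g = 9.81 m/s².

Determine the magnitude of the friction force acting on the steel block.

f ≈ 153 N (up the incline)

Perpendicular to the surface, N = m g cos θ = 73·9.81·cos 22° = 664 N.
Along the slope the weight component is m g sin θ = 268.3 N; friction must supply exactly this, acting up-slope.
Maximum static friction available: μ_s N = 0.37 × 664 = 245.7 N.
|268.3| exceeds 245.7 N, so the steel block slips down-slope; friction is kinetic, f = μ_k N = 0.23×664 = 153 N.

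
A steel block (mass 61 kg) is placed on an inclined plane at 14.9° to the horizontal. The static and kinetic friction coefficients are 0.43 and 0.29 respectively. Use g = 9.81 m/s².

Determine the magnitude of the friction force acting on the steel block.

f ≈ 154 N (up the incline)

Normal force: N = m g cos θ = 61 × 9.81 × cos 14.9° = 578.3 N.
Along the slope the weight component is m g sin θ = 153.9 N; friction must supply exactly this, acting up-slope.
The static-friction ceiling is μ_s N = 0.43 × 578.3 = 248.7 N.
Since |153.9| ≤ 248.7 N, no slip — friction simply equals what equilibrium demands.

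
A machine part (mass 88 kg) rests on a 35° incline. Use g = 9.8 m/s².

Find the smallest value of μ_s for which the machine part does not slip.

At the slip threshold m g sin θ = μ_s m g cos θ, so μ_s,min = tan θ.
μ_s,min = tan 35° = 0.7.

μ_s,min ≈ 0.7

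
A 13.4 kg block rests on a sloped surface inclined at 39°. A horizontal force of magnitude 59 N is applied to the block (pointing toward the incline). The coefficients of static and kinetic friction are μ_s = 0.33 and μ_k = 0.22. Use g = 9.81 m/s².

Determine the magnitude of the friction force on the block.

The horizontal push has a component P sin θ into the surface, so N = m g cos θ + P sin θ = 102.2 + 37.13 = 139.3 N.
Parallel to the incline: P cos θ − m g sin θ = 45.85 − 82.73 = -36.88 N; the friction needed to balance this is 36.88 N acting up the slope.
The limit of static friction is μ_s N = 45.97 N.
|f_req| = 36.88 ≤ 45.97 N → the block is in equilibrium; friction equals the required value.

f ≈ 36.9 N (up the incline)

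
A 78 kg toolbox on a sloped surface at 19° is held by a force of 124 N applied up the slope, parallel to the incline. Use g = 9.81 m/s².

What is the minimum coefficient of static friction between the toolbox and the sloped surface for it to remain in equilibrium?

N = m g cos θ = 723.5 N.
Friction must make up the shortfall along the incline: f = m g sin θ − P = 249.1 − 124 = 125.1 N.
At the threshold f = μ_s N, so μ_s,min = 125.1/723.5 = 0.173.

μ_s,min ≈ 0.173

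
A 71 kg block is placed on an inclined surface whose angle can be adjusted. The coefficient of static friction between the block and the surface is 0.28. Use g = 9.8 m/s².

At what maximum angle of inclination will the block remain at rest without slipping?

θ_max ≈ 15.6°

At the slip threshold, m g sin θ = μ_s · m g cos θ, so tan θ = μ_s.
θ_max = arctan(0.28) = 15.6°.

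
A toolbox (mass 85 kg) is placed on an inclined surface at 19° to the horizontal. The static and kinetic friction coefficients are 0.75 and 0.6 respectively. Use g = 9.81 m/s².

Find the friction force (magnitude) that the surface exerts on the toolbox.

Normal force: N = m g cos θ = 85 × 9.81 × cos 19° = 788.4 N.
For equilibrium along the incline, friction must balance the weight component: f = m g sin θ = 271.5 N up the slope.
The static-friction ceiling is μ_s N = 0.75 × 788.4 = 591.3 N.
Since |271.5| ≤ 591.3 N, static friction is sufficient; f equals the required value, not μ_s N.

f ≈ 271 N (up the incline)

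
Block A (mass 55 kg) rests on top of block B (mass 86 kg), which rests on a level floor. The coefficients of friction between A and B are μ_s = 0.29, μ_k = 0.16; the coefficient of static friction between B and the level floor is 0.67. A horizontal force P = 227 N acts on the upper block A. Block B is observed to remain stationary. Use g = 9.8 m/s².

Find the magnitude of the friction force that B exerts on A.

f ≈ 86.2 N

Normal force at the A–B interface: N₁ = m_A g = 539 N.
So the A–B interface can sustain at most μ_s N₁ = 156.3 N of static friction.
P = 227 N exceeds that limit, so A slips over B and the interface friction becomes kinetic: f₁ = μ_k N₁ = 0.16×539 = 86.2 N.
By Newton's third law B feels 86.2 N forward from A. With B stationary, the floor's static friction on B balances it: f₂ = 86.2 N (well within μ_s(m_A+m_B)g = 925.8 N).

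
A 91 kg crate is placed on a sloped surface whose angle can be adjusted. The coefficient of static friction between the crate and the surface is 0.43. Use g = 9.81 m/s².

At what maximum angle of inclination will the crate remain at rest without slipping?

θ_max ≈ 23.3°

At the slip threshold, m g sin θ = μ_s · m g cos θ, so tan θ = μ_s.
θ_max = arctan(0.43) = 23.3°.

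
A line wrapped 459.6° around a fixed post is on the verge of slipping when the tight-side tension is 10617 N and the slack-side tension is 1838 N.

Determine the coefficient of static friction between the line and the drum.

T₂/T₁ = e^{μβ} → μ = ln(T₂/T₁)/β.
β = 459.6° = 8.022 rad.
μ = ln(10617/1838)/8.022 = ln(5.776)/8.022 = 0.219.

μ ≈ 0.219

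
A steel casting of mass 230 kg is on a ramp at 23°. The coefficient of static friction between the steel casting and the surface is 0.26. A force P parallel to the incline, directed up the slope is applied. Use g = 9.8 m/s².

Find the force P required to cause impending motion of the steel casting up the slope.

At impending motion up the slope, friction acts down-slope at its limit: f = μ_s N.
P is parallel to the surface, so N = m g cos θ = 2070 N.
Along the incline: P = m g sin θ + μ_s N = 881 + 0.26×2070 = 1420 N.

P ≈ 1420 N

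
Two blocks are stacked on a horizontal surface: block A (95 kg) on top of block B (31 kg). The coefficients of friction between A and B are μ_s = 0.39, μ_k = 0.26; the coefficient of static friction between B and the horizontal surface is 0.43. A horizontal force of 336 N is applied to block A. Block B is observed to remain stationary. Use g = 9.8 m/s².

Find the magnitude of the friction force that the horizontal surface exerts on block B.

f ≈ 336 N

Between the blocks, N₁ = m_A g = 931 N.
So the A–B interface can sustain at most μ_s N₁ = 363.1 N of static friction.
Since P = 336 N ≤ 363.1 N, A does not slip on B; friction on A equals P = 336 N.
B experiences an equal 336 N forward from A (third law). B is in equilibrium, so the floor supplies f₂ = 336 N of static friction (limit μ_s(m_A+m_B)g = 531 N, not exceeded).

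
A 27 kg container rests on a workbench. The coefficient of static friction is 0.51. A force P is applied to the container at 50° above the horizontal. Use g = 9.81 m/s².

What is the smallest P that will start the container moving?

P ≈ 131 N

N = m g − P sin α (the pull lifts the container).
At impending slip, P cos α = μ_s N = μ_s (m g − P sin α).
Solving: P (cos α + μ_s sin α) = μ_s m g → P = 0.51×265/(cos 50° + 0.51 sin 50°) = 135/1.033 = 131 N.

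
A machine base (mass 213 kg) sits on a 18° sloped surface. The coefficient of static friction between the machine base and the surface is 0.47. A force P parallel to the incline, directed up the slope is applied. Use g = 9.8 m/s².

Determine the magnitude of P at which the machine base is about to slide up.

At impending motion up the slope, friction acts down-slope at its limit: f = μ_s N.
P is parallel to the surface, so N = m g cos θ = 1990 N.
Along the incline: P = m g sin θ + μ_s N = 645 + 0.47×1990 = 1580 N.

P ≈ 1580 N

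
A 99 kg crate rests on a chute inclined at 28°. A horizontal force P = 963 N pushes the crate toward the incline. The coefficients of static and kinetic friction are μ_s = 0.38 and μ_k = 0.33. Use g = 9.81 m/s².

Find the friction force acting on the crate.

The horizontal push has a component P sin θ into the surface, so N = m g cos θ + P sin θ = 857.5 + 452.1 = 1310 N.
Along the incline, the net driving force (taking up-slope positive) is P cos θ − m g sin θ = 850.3 − 455.9 = 394.3 N, so equilibrium requires friction f = -394.3 N (down-slope).
The limit of static friction is μ_s N = 497.7 N.
Since 394.3 N is within the 497.7 N limit, the crate stays put and friction is exactly 394 N.

f ≈ 394 N (down the incline)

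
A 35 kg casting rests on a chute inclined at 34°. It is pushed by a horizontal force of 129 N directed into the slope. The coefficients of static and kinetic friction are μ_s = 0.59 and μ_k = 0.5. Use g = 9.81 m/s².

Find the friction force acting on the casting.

Normal direction: N = m g cos θ + P sin θ = 356.8 N.
Parallel to the incline: P cos θ − m g sin θ = 106.9 − 192 = -85.05 N; the friction needed to balance this is 85.05 N acting up the slope.
The limit of static friction is μ_s N = 210.5 N.
Since 85.05 N is within the 210.5 N limit, the casting stays put and friction is exactly 85.1 N.

f ≈ 85.1 N (up the incline)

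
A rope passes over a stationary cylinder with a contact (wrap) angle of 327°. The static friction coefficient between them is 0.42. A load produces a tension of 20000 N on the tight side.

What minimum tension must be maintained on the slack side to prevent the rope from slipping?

T_min ≈ 1820 N

Capstan equation at impending slip: T_tight/T_slack = e^{μβ}.
β = 327° = 5.707 rad; e^{μβ} = e^{0.42×5.707} = 10.99.
T_slack = T_tight / e^{μβ} = 20000 / 10.99 = 1820 N.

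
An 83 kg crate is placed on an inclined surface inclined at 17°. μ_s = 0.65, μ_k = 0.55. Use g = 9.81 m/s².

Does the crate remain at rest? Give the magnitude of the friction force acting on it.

N = m g cos θ = 779 N.
Down-slope weight component: m g sin θ = 238 N.
μ_s N = 506 N.
238 ≤ 506 N, so it stays put; friction = 238 N.

f ≈ 238 N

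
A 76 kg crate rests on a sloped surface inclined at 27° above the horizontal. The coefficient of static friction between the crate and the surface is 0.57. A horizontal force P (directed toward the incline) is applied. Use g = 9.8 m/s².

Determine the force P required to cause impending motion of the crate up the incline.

P ≈ 1130 N

At impending motion up the slope, friction acts down-slope at its limit: f = μ_s N.
Perpendicular to the incline: N = m g cos θ + P sin θ.
Along the incline: P cos θ = m g sin θ + μ_s N = m g sin θ + μ_s (m g cos θ + P sin θ).
Solving, P (cos θ − μ_s sin θ) = m g (sin θ + μ_s cos θ), so P = 76×9.8×(sin 27° + 0.57 cos 27°)/(cos 27° − 0.57 sin 27°) = 745×0.9619/0.6322 = 1130 N.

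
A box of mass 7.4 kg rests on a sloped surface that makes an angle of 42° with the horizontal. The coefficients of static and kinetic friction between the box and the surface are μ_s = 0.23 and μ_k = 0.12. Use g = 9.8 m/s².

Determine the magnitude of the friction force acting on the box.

The normal reaction is N = m g cos θ = 53.89 N.
Along the slope the weight component is m g sin θ = 48.53 N; friction must supply exactly this, acting up-slope.
Static friction can supply at most μ_s N = 12.4 N.
Since |48.53| > 12.4 N, static friction cannot hold it; the box slides down the incline and kinetic friction applies: f = μ_k N = 0.12 × 53.89 = 6.47 N.

f ≈ 6.47 N (up the incline)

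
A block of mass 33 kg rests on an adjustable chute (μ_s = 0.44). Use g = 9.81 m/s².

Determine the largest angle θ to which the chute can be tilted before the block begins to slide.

At the slip threshold, m g sin θ = μ_s · m g cos θ, so tan θ = μ_s.
θ_max = arctan(0.44) = 23.7°.

θ_max ≈ 23.7°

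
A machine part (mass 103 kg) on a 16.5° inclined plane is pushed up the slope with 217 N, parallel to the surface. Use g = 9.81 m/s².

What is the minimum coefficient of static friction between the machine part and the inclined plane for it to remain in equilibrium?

N = m g cos θ = 968.8 N.
Friction must make up the shortfall along the incline: f = m g sin θ − P = 287 − 217 = 69.98 N.
At the threshold f = μ_s N, so μ_s,min = 69.98/968.8 = 0.0722.

μ_s,min ≈ 0.0722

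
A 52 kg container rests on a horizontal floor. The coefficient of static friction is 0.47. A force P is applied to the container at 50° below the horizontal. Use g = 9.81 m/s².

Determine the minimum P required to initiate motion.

P ≈ 848 N

N = m g + P sin α (the push presses the container into the horizontal floor).
At impending slip, P cos α = μ_s N = μ_s (m g + P sin α).
Solving: P (cos α − μ_s sin α) = μ_s m g → P = 0.47×510/(cos 50° − 0.47 sin 50°) = 240/0.2827 = 848 N.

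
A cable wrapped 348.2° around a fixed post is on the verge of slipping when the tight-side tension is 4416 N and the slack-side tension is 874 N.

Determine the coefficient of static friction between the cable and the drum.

μ ≈ 0.267

T₂/T₁ = e^{μβ} → μ = ln(T₂/T₁)/β.
β = 348.2° = 6.077 rad.
μ = ln(4416/874)/6.077 = ln(5.053)/6.077 = 0.267.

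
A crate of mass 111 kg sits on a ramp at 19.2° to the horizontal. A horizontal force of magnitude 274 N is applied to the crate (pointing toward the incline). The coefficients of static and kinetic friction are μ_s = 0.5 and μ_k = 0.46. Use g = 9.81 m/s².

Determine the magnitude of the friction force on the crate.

Resolve perpendicular to the incline: N = m g cos θ + P sin θ = 111×9.81×cos 19.2° + 274×sin 19.2° = 1118 N.
Along the incline, the net driving force (taking up-slope positive) is P cos θ − m g sin θ = 258.8 − 358.1 = -99.35 N, so equilibrium requires friction f = 99.35 N (up-slope).
The limit of static friction is μ_s N = 559.2 N.
Since 99.35 N is within the 559.2 N limit, the crate stays put and friction is exactly 99.3 N.

f ≈ 99.3 N (up the incline)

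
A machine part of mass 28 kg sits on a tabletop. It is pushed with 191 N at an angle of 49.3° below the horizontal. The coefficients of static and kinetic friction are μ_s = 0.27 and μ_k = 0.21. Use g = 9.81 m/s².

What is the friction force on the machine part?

f ≈ 88.1 N

Vertical equilibrium gives N = m g + P sin α = 419.5 N.
For equilibrium, f = P cos α = 191×cos 49.3° = 124.6 N.
The static-friction limit is μ_s N = 113.3 N.
The required friction exceeds μ_s N, so the machine part moves and f = μ_k N = 88.1 N.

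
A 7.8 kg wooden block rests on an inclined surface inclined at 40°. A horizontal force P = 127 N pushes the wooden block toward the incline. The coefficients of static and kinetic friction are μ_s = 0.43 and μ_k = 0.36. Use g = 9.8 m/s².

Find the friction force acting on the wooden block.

f ≈ 48.2 N (down the incline)

Normal direction: N = m g cos θ + P sin θ = 140.2 N.
Parallel to the incline: P cos θ − m g sin θ = 97.29 − 49.13 = 48.15 N; the friction needed to balance this is 48.15 N acting down the slope.
Maximum static friction: μ_s N = 0.43 × 140.2 = 60.28 N.
Since 48.15 N is within the 60.28 N limit, the wooden block stays put and friction is exactly 48.2 N.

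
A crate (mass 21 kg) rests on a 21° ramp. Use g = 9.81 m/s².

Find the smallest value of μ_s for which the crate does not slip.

μ_s,min ≈ 0.384

At the slip threshold m g sin θ = μ_s m g cos θ, so μ_s,min = tan θ.
μ_s,min = tan 21° = 0.384.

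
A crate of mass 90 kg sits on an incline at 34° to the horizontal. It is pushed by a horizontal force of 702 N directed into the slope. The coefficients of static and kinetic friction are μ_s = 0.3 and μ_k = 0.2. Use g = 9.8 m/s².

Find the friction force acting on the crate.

f ≈ 88.8 N (down the incline)

Normal direction: N = m g cos θ + P sin θ = 1124 N.
Along the incline, the net driving force (taking up-slope positive) is P cos θ − m g sin θ = 582 − 493.2 = 88.78 N, so equilibrium requires friction f = -88.78 N (down-slope).
Maximum static friction: μ_s N = 0.3 × 1124 = 337.1 N.
Since 88.78 N is within the 337.1 N limit, the crate stays put and friction is exactly 88.8 N.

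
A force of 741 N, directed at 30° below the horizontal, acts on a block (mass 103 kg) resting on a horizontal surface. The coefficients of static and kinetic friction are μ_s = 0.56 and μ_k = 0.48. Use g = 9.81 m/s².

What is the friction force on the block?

f ≈ 642 N

Vertical equilibrium gives N = m g + P sin α = 1381 N.
Horizontally, friction must balance P cos α = 641.7 N.
μ_s N = 0.56 × 1381 = 773.3 N.
641.7 ≤ 773.3 N → static; friction equals the required 642 N.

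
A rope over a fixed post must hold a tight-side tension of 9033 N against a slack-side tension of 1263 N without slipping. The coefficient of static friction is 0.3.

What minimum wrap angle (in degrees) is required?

β_min ≈ 376°

T₂/T₁ = e^{μβ} → β = ln(T₂/T₁)/μ.
β = ln(9033/1263)/0.3 = 1.967/0.3 = 6.558 rad.
In degrees: β = 6.558 × 180/π = 376°.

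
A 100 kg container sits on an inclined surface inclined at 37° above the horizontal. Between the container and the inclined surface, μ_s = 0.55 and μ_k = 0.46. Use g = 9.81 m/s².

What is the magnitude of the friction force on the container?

f ≈ 360 N (up the incline)

The normal reaction is N = m g cos θ = 783.5 N.
Along the slope the weight component is m g sin θ = 590.4 N; friction must supply exactly this, acting up-slope.
Static friction can supply at most μ_s N = 430.9 N.
Since |590.4| > 430.9 N, static friction cannot hold it; the container slides down the incline and kinetic friction applies: f = μ_k N = 0.46 × 783.5 = 360 N.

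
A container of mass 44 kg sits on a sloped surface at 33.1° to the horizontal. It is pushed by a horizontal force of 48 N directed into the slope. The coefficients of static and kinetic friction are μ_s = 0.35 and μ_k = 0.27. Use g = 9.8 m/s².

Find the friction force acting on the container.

Normal direction: N = m g cos θ + P sin θ = 387.4 N.
Parallel to the incline: P cos θ − m g sin θ = 40.21 − 235.5 = -195.3 N; the friction needed to balance this is 195.3 N acting up the slope.
Maximum static friction: μ_s N = 0.35 × 387.4 = 135.6 N.
|f_req| = 195.3 > 135.6 N → the container slides down the incline; f = μ_k N = 0.27 × 387.4 = 105 N.

f ≈ 105 N (up the incline)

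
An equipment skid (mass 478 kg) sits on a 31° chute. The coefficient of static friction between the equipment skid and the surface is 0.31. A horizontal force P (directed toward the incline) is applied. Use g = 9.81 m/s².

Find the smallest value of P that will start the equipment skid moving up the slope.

At impending motion up the slope, friction acts down-slope at its limit: f = μ_s N.
Perpendicular to the incline: N = m g cos θ + P sin θ.
Along the incline: P cos θ = m g sin θ + μ_s N = m g sin θ + μ_s (m g cos θ + P sin θ).
Solving, P (cos θ − μ_s sin θ) = m g (sin θ + μ_s cos θ), so P = 478×9.81×(sin 31° + 0.31 cos 31°)/(cos 31° − 0.31 sin 31°) = 4690×0.7808/0.6975 = 5250 N.

P ≈ 5250 N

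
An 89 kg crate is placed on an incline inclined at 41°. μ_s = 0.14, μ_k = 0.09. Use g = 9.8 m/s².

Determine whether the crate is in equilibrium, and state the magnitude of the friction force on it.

N = m g cos θ = 658 N.
Down-slope weight component: m g sin θ = 572 N.
μ_s N = 92.2 N.
572 > 92.2 N, so it slides; kinetic friction f = μ_k N = 0.09×658 = 59.2 N.

f ≈ 59.2 N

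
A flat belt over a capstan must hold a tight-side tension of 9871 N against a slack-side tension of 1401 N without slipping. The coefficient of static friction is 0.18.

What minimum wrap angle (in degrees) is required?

T₂/T₁ = e^{μβ} → β = ln(T₂/T₁)/μ.
β = ln(9871/1401)/0.18 = 1.952/0.18 = 10.85 rad.
In degrees: β = 10.85 × 180/π = 621°.

β_min ≈ 621°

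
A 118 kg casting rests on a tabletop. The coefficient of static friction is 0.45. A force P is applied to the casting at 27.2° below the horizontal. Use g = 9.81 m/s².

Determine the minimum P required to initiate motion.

P ≈ 762 N

N = m g + P sin α (the push presses the casting into the tabletop).
At impending slip, P cos α = μ_s N = μ_s (m g + P sin α).
Solving: P (cos α − μ_s sin α) = μ_s m g → P = 0.45×1160/(cos 27.2° − 0.45 sin 27.2°) = 521/0.6837 = 762 N.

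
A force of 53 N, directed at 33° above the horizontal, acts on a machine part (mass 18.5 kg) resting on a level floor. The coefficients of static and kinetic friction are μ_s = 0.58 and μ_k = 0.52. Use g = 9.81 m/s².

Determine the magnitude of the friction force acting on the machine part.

f ≈ 44.4 N

The vertical component of P reduces the normal force: N = m g − P sin α = 181.5 − 28.87 = 152.6 N.
Horizontally, friction must balance P cos α = 44.45 N.
μ_s N = 0.58 × 152.6 = 88.52 N.
Since 44.45 N does not exceed the limit, the machine part stays at rest and f = 44.4 N.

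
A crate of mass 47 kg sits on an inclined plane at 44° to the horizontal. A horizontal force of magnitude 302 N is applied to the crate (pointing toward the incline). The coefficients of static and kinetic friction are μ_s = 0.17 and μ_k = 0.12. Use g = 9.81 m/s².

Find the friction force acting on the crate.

f ≈ 65 N (up the incline)

Normal direction: N = m g cos θ + P sin θ = 541.5 N.
Parallel to the incline: P cos θ − m g sin θ = 217.2 − 320.3 = -103 N; the friction needed to balance this is 103 N acting up the slope.
Maximum static friction: μ_s N = 0.17 × 541.5 = 92.05 N.
The required 103 N exceeds the static limit, so the crate slides down-slope and f = μ_k N = 0.12×541.5 = 65 N.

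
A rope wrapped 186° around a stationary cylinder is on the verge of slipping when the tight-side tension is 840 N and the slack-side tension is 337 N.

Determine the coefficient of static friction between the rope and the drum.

μ ≈ 0.281

T₂/T₁ = e^{μβ} → μ = ln(T₂/T₁)/β.
β = 186° = 3.246 rad.
μ = ln(840/337)/3.246 = ln(2.493)/3.246 = 0.281.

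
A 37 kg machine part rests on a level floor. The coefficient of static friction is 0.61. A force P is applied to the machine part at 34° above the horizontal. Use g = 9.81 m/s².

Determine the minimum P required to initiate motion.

N = m g − P sin α (the pull lifts the machine part).
At impending slip, P cos α = μ_s N = μ_s (m g − P sin α).
Solving: P (cos α + μ_s sin α) = μ_s m g → P = 0.61×363/(cos 34° + 0.61 sin 34°) = 221/1.17 = 189 N.

P ≈ 189 N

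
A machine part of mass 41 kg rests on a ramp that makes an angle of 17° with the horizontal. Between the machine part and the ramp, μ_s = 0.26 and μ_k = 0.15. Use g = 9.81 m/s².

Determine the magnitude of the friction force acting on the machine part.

The normal reaction is N = m g cos θ = 384.6 N.
For equilibrium along the incline, friction must balance the weight component: f = m g sin θ = 117.6 N up the slope.
The static-friction ceiling is μ_s N = 0.26 × 384.6 = 100 N.
|117.6| exceeds 100 N, so the machine part slips down-slope; friction is kinetic, f = μ_k N = 0.15×384.6 = 57.7 N.

f ≈ 57.7 N (up the incline)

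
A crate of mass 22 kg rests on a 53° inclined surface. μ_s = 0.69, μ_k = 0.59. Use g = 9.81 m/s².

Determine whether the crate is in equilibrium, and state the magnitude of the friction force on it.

f ≈ 76.6 N

N = m g cos θ = 130 N.
Down-slope weight component: m g sin θ = 172 N.
μ_s N = 89.6 N.
172 > 89.6 N, so it slides; kinetic friction f = μ_k N = 0.59×130 = 76.6 N.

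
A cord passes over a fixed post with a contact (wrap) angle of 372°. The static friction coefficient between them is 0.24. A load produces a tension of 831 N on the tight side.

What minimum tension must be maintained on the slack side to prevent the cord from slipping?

Capstan equation at impending slip: T_tight/T_slack = e^{μβ}.
β = 372° = 6.493 rad; e^{μβ} = e^{0.24×6.493} = 4.75.
T_slack = T_tight / e^{μβ} = 831 / 4.75 = 175 N.

T_min ≈ 175 N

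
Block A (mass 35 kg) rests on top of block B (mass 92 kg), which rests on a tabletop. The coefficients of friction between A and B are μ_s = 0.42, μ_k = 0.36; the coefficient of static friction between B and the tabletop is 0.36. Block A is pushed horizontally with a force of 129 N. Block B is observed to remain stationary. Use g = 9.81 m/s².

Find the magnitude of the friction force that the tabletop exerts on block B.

f ≈ 129 N

Between the blocks, N₁ = m_A g = 343.4 N.
So the A–B interface can sustain at most μ_s N₁ = 144.2 N of static friction.
Since P = 129 N ≤ 144.2 N, A does not slip on B; friction on A equals P = 129 N.
B experiences an equal 129 N forward from A (third law). B is in equilibrium, so the floor supplies f₂ = 129 N of static friction (limit μ_s(m_A+m_B)g = 448.5 N, not exceeded).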